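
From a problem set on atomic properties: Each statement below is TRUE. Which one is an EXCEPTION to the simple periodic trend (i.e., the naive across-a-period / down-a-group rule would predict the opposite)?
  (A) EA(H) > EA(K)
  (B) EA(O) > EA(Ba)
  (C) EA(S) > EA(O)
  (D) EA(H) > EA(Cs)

(C)

The general trend: electron affinity increases across a period and decreases down a group.
(A) H (period 1, group 1) vs K (period 4, group 1): the stated order agrees with the simple trend.
(B) O (period 2, group 16) vs Ba (period 6, group 2): the stated order agrees with the simple trend.
(C) S (period 3, group 16) vs O (period 2, group 16): the stated order contradicts the simple trend.
(D) H (period 1, group 1) vs Cs (period 6, group 1): the stated order agrees with the simple trend.
The exception is (C): the compact 2p subshell of O repels the added electron more than S's larger 3p does.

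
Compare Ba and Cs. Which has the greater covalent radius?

Cs is in period 6, group 1; Ba is in period 6, group 2.
Across a period the added protons contract the valence shell; down a group each new principal shell makes the atom larger.
All lie in period 6, so atomic radius increases right to left.
So Cs has the greater covalent radius (Cs > Ba).

Cs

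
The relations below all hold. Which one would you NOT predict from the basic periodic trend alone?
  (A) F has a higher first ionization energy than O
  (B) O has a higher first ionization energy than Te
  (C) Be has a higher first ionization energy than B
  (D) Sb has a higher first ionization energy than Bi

(C)

The general trend: first ionization energy increases across a period and decreases down a group.
(A) F (period 2, group 17) vs O (period 2, group 16): the stated order agrees with the simple trend.
(B) O (period 2, group 16) vs Te (period 5, group 16): the stated order agrees with the simple trend.
(C) Be (period 2, group 2) vs B (period 2, group 13): the stated order contradicts the simple trend.
(D) Sb (period 5, group 15) vs Bi (period 6, group 15): the stated order agrees with the simple trend.
The exception is (C): removing B's lone 2p electron is easier than breaking Be's filled 2s².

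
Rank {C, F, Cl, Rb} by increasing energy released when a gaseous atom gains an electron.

Rb < C < F < Cl

C is in period 2, group 14; F is in period 2, group 17; Cl is in period 3, group 17; Rb is in period 5, group 1.
EA tends to increase across a period and decrease down a group, though the pattern is less regular than for IE or radius.
Here both period and group differ, so the two effects have to be weighed against each other.
C > Rb: both effects reinforce here, so C is clearly the higher of the two.
F > C: both are in period 2; the period trend gives F the larger value.
Cl > F: this pair runs against the simple trend — see the exception note.
Note the exception: Cl has a higher electron affinity than F, contrary to the simple trend — F's small 2p subshell makes the incoming electron feel strong e⁻–e⁻ repulsion, so Cl actually releases more energy on gaining an electron.
Approximate values (kJ/mol): C 122, F 328, Cl 349, Rb 47.
So from lowest to highest: Rb < C < F < Cl.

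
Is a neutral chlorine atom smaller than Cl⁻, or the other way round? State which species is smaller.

Cl

Forming Cl⁻ adds 1 electron to Cl. More electron–electron repulsion in the same shell, with unchanged nuclear charge, lets the cloud expand.
An anion is larger than its parent atom: Cl⁻ > Cl.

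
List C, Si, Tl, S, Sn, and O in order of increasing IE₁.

C is in period 2, group 14; O is in period 2, group 16; Si is in period 3, group 14; S is in period 3, group 16; Sn is in period 5, group 14; Tl is in period 6, group 13.
Across a period the outer electron is held more tightly (higher IE₁); down a group it sits in a higher shell, more shielded, and comes off more easily.
Here both period and group differ, so the two effects have to be weighed against each other.
Sn > Tl: relative to Tl, both the across-period and down-group shifts push Sn's first ionization energy up.
Si > Sn: Si sits above Sn in group 14, so the down-group effect alone puts Si higher.
S > Si: S lies to the right of Si in period 3, so the across-period effect alone puts S higher.
C > S: period and group pull opposite ways; the down-group shift dominates (1086 vs 1000 kJ/mol).
O > C: both are in period 2; the period trend gives O the larger value.
For reference (kJ/mol): C 1086, O 1314, Si 786, S 1000, Sn 709, Tl 589.
So from lowest to highest: Tl < Sn < Si < S < C < O.

Tl < Sn < Si < S < C < O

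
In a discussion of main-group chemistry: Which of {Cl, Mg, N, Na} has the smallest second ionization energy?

Mg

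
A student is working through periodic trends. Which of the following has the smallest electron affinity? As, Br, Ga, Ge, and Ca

Ca is in period 4, group 2; Ga is in period 4, group 13; Ge is in period 4, group 14; As is in period 4, group 15; Br is in period 4, group 17.
Adding an electron releases more energy for atoms nearer the top right (short of the noble gases).
All lie in period 4; the across-period trend (electron affinity increases left to right) applies, with the exception below.
Note the exception: Ge has a higher electron affinity than As, contrary to the simple trend — adding an electron to As's half-filled 4p³ is unfavourable, so Ge (4p²) has the more exothermic EA.
Approximate values (kJ/mol): Ca 2, Ga 29, Ge 119, As 78, Br 325.
The smallest electron affinity among these belongs to Ca.

Ca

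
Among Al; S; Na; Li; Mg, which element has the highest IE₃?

Li

Consider each +2 ion: Al²⁺ still has 1 valence electron; S²⁺ still has 4 valence electrons; Na²⁺ is already 1 electron into the core; Li²⁺ is already 1 electron into the core; Mg²⁺ is the bare [Ne] core.
Pulling an electron out of a noble-gas core costs far more than removing a remaining valence electron, so Na, Mg and Li sit at the high end of IE_3.
Valence configurations: Al²⁺ [Ne]3s¹, S²⁺ [Ne]3s²3p².
Approximate IE_3 values (kJ/mol): Al 2745, S 3357, Na 6910, Li 11815, Mg 7733.
Hence IE_3: Al < S < Na < Mg < Li.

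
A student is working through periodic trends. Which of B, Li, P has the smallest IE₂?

Consider each +1 ion: B⁺ still has 2 valence electrons; Li⁺ is the bare [He] core; P⁺ still has 4 valence electrons.
Pulling an electron out of a noble-gas core costs far more than removing a remaining valence electron, so Li sits at the high end of IE_2.
Valence configurations: B⁺ [He]2s², P⁺ [Ne]3s²3p².
Approximate IE_2 values (kJ/mol): B 2427, Li 7298, P 1907.
Overall IE_2 order: P < B < Li.

P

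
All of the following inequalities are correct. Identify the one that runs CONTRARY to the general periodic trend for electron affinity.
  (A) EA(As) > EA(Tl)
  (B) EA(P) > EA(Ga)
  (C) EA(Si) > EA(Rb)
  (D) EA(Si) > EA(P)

(D)

The general trend: electron affinity increases across a period and decreases down a group.
(A) As (period 4, group 15) vs Tl (period 6, group 13): the stated order agrees with the simple trend.
(B) P (period 3, group 15) vs Ga (period 4, group 13): the stated order agrees with the simple trend.
(C) Si (period 3, group 14) vs Rb (period 5, group 1): the stated order agrees with the simple trend.
(D) Si (period 3, group 14) vs P (period 3, group 15): the stated order contradicts the simple trend.
The exception is (D): adding an electron to P's half-filled 3p³ is unfavourable, so Si (3p²) has the more exothermic EA.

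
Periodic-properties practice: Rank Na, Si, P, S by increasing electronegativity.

Na < Si < P < S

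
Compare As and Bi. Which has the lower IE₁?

Bi

As is in period 4, group 15; Bi is in period 6, group 15.
First ionization energy rises across a period (greater Z_eff holds electrons more tightly) and falls down a group (valence electrons are farther from the nucleus).
All are in group 15, so first ionization energy increases up the group.
So Bi has the lower IE₁ (Bi < As).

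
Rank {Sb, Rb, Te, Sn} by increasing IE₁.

Rb < Sn < Sb < Te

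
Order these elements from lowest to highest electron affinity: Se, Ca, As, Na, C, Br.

Ca < Na < As < C < Se < Br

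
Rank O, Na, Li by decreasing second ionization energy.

The second ionization energy removes an electron from the +1 ion. For each element: O⁺ still has 5 valence electrons; Na⁺ is the bare [Ne] core; Li⁺ is the bare [He] core.
Core electrons are held far more tightly than valence electrons, so Na and Li top the IE_2 order.
The numbers (kJ/mol): O 3388, Na 4562, Li 7298.
Putting it together, IE_2: O < Na < Li.

Li > Na > O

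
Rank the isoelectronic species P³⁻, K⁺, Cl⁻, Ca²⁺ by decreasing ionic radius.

P³⁻, Cl⁻, K⁺, Ca²⁺

All of these have 18 electrons, so size is governed by nuclear charge alone: the more protons, the stronger the pull on the same electron cloud, and the smaller the ion.
Nuclear charges: Ca²⁺ (Z=20), K⁺ (Z=19), Cl⁻ (Z=17), P³⁻ (Z=15).
Largest to smallest: P³⁻ > Cl⁻ > K⁺ > Ca²⁺.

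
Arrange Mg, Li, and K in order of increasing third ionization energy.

The third ionization energy removes an electron from the +2 ion. For each element: Mg²⁺ is the bare [Ne] core; Li²⁺ is already 1 electron into the core; K²⁺ is already 1 electron into the core.
All of these are removing an electron from a noble-gas core or deeper; the smaller core (lower principal quantum number) is held far more tightly, and within a period the higher nuclear charge binds the same core more tightly.
Approximate IE_3 values (kJ/mol): Mg 7733, Li 11815, K 4420.
Overall IE_3 order: K < Mg < Li.

K < Mg < Li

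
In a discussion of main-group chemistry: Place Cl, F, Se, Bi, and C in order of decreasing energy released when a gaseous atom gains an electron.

C is in period 2, group 14; F is in period 2, group 17; Cl is in period 3, group 17; Se is in period 4, group 16; Bi is in period 6, group 15.
Atoms with high Z_eff and room in the valence shell (especially the halogens) have the most exothermic electron affinities.
Neither a single period nor a single group — weigh both effects.
C > Bi: period and group pull opposite ways; the down-group shift dominates (122 vs 91 kJ/mol).
Se > C: period and group pull opposite ways; the across-period shift dominates (195 vs 122 kJ/mol).
F > Se: relative to Se, both the across-period and down-group shifts push F's electron affinity up.
Cl > F: this pair runs against the simple trend — see the exception note.
Note the exception: Cl has a higher electron affinity than F, contrary to the simple trend — F's small 2p subshell makes the incoming electron feel strong e⁻–e⁻ repulsion, so Cl actually releases more energy on gaining an electron.
Approximate values (kJ/mol): C 122, F 328, Cl 349, Se 195, Bi 91.
So from highest to lowest: Cl > F > Se > C > Bi.

Cl > F > Se > C > Bi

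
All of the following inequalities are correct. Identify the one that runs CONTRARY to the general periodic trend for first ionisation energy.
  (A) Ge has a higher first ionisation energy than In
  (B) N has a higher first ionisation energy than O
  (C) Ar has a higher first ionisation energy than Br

(B)

The general trend: first ionisation energy increases across a period and decreases down a group.
(A) Ge (period 4, group 14) vs In (period 5, group 13): the stated order agrees with the simple trend.
(B) N (period 2, group 15) vs O (period 2, group 16): the stated order contradicts the simple trend.
(C) Ar (period 3, group 18) vs Br (period 4, group 17): the stated order agrees with the simple trend.
The exception is (B): pairing an electron in O's 2p⁴ costs repulsion energy, so O ionizes more easily than half-filled N (2p³).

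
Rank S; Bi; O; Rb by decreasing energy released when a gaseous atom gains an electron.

S > O > Bi > Rb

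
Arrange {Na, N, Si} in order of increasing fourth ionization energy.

IE_4 is the cost of taking one more electron from the +3 cation: Na³⁺ is already 2 electrons into the core; N³⁺ still has 2 valence electrons; Si³⁺ still has 1 valence electron.
Pulling an electron out of a noble-gas core costs far more than removing a remaining valence electron, so Na sits at the high end of IE_4.
Valence configurations: N³⁺ [He]2s², Si³⁺ [Ne]3s¹.
Tabulated IE_4 (kJ/mol): Na 9543, N 7475, Si 4356.
Hence IE_4: Si < N < Na.

Si, N, Na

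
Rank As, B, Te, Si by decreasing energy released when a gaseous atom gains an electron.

Te > Si > As > B

B is in period 2, group 13; Si is in period 3, group 14; As is in period 4, group 15; Te is in period 5, group 16.
Adding an electron releases more energy for atoms nearer the top right (short of the noble gases).
These sit on a diagonal, where the across-period and down-group effects partly cancel.
As > B: period and group pull opposite ways; the across-period shift dominates (78 vs 27 kJ/mol).
Si > As: the two effects oppose for this pair; the down-group effect wins (134 vs 78 kJ/mol).
Te > Si: period and group pull opposite ways; the across-period shift dominates (190 vs 134 kJ/mol).
Approximate values (kJ/mol): B 27, Si 134, As 78, Te 190.
So from highest to lowest: Te > Si > As > B.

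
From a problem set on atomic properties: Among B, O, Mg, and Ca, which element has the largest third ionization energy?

Consider each +2 ion: B²⁺ still has 1 valence electron; O²⁺ still has 4 valence electrons; Mg²⁺ is the bare [Ne] core; Ca²⁺ is the bare [Ar] core.
Usually core removal costs more than valence removal, but here the competition is close: a tightly held n=2 valence electron can cost more to remove than an n=3 core electron, so the actual values have to decide it.
Valence configurations: B²⁺ [He]2s¹, O²⁺ [He]2s²2p².
The numbers (kJ/mol): B 3660, O 5300, Mg 7733, Ca 4912.
Putting it together, IE_3: B < Ca < O < Mg.

Mg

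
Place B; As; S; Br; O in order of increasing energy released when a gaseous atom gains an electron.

B, As, O, S, Br

B is in period 2, group 13; O is in period 2, group 16; S is in period 3, group 16; As is in period 4, group 15; Br is in period 4, group 17.
EA tends to increase across a period and decrease down a group, though the pattern is less regular than for IE or radius.
Here both period and group differ, so the two effects have to be weighed against each other.
As > B: period and group pull opposite ways; the across-period shift dominates (78 vs 27 kJ/mol).
O > As: both effects reinforce here, so O is clearly the higher of the two.
S > O: this pair runs against the simple trend — see the exception note.
Br > S: period and group pull opposite ways; the across-period shift dominates (325 vs 200 kJ/mol).
Note the exception: S has a higher electron affinity than O, contrary to the simple trend — the compact 2p subshell of O repels the added electron more than S's larger 3p does.
Approximate values (kJ/mol): B 27, O 141, S 200, As 78, Br 325.
So from lowest to highest: B < As < O < S < Br.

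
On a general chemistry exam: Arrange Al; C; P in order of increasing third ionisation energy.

Al < P < C

After 2 electrons have been removed, what remains? Al²⁺ still has 1 valence electron; C²⁺ still has 2 valence electrons; P²⁺ still has 3 valence electrons.
All are still removing valence electrons, so compare the +2 ions as you would atoms: IE_3 generally rises across a period (higher Z_eff) and falls down a group (larger shell), subject to the usual subshell exceptions.
Valence configurations: Al²⁺ [Ne]3s¹, C²⁺ [He]2s², P²⁺ [Ne]3s²3p¹.
Tabulated IE_3 (kJ/mol): Al 2745, C 4620, P 2914.
Hence IE_3: Al < P < C.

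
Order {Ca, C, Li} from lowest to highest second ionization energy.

Ca, C, Li

Consider each +1 ion: Ca⁺ still has 1 valence electron; C⁺ still has 3 valence electrons; Li⁺ is the bare [He] core.
Pulling an electron out of a noble-gas core costs far more than removing a remaining valence electron, so Li sits at the high end of IE_2.
Valence configurations: Ca⁺ [Ar]4s¹, C⁺ [He]2s²2p¹.
The numbers (kJ/mol): Ca 1145, C 2353, Li 7298.
Putting it together, IE_2: Ca < C < Li.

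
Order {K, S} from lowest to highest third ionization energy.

S < K

After 2 electrons have been removed, what remains? K²⁺ is already 1 electron into the core; S²⁺ still has 4 valence electrons.
Breaking into a closed-shell core is much more expensive than removing a leftover valence electron — K has the largest IE_3 here.
Tabulated IE_3 (kJ/mol): K 4420, S 3357.
So the third ionization energies run S < K.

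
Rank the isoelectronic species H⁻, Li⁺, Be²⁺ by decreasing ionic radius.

H⁻ > Li⁺ > Be²⁺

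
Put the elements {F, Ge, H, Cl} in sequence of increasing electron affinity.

H is in period 1, group 1; F is in period 2, group 17; Cl is in period 3, group 17; Ge is in period 4, group 14.
Atoms with high Z_eff and room in the valence shell (especially the halogens) have the most exothermic electron affinities.
Here both period and group differ, so the two effects have to be weighed against each other.
Ge > H: period and group pull opposite ways; the across-period shift dominates (119 vs 73 kJ/mol).
F > Ge: both effects reinforce here, so F is clearly the higher of the two.
Cl > F: this pair runs against the simple trend — see the exception note.
Note the exception: Cl has a higher electron affinity than F, contrary to the simple trend — F's small 2p subshell makes the incoming electron feel strong e⁻–e⁻ repulsion, so Cl actually releases more energy on gaining an electron.
For reference (kJ/mol): H 73, F 328, Cl 349, Ge 119.
So from lowest to highest: H < Ge < F < Cl.

H < Ge < F < Cl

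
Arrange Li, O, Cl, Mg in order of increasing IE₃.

IE_3 is the cost of taking one more electron from the +2 cation: Li²⁺ is already 1 electron into the core; O²⁺ still has 4 valence electrons; Cl²⁺ still has 5 valence electrons; Mg²⁺ is the bare [Ne] core.
Core electrons are held far more tightly than valence electrons, so Mg and Li top the IE_3 order.
Valence configurations: O²⁺ [He]2s²2p², Cl²⁺ [Ne]3s²3p³.
Approximate IE_3 values (kJ/mol): Li 11815, O 5300, Cl 3822, Mg 7733.
Overall IE_3 order: Cl < O < Mg < Li.

Cl < O < Mg < Li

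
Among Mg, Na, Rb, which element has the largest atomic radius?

Rb

Na is in period 3, group 1; Mg is in period 3, group 2; Rb is in period 5, group 1.
Moving right in a period, electrons are added to the same shell under a stronger nuclear pull, so atoms get smaller; moving down, a new shell is opened and atoms get larger.
Here both period and group differ, so the two effects have to be weighed against each other.
Na > Mg: Na lies to the left of Mg in period 3, so the across-period effect alone puts Na larger.
Rb > Na: Rb sits below Na in group 1, so the down-group effect alone puts Rb larger.
Approximate values (pm): Na 155, Mg 139, Rb 210.
The largest atomic radius among these belongs to Rb.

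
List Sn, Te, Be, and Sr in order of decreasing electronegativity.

Te, Sn, Be, Sr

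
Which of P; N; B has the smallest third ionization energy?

The third ionization energy removes an electron from the +2 ion. For each element: P²⁺ still has 3 valence electrons; N²⁺ still has 3 valence electrons; B²⁺ still has 1 valence electron.
All are still removing valence electrons, so compare the +2 ions as you would atoms: IE_3 generally rises across a period (higher Z_eff) and falls down a group (larger shell), subject to the usual subshell exceptions.
Valence configurations: P²⁺ [Ne]3s²3p¹, N²⁺ [He]2s²2p¹, B²⁺ [He]2s¹.
Tabulated IE_3 (kJ/mol): P 2914, N 4578, B 3660.
Overall IE_3 order: P < B < N.

P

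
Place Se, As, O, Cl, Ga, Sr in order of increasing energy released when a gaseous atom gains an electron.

O is in period 2, group 16; Cl is in period 3, group 17; Ga is in period 4, group 13; As is in period 4, group 15; Se is in period 4, group 16; Sr is in period 5, group 2.
EA tends to increase across a period and decrease down a group, though the pattern is less regular than for IE or radius.
Neither a single period nor a single group — weigh both effects.
Ga > Sr: both effects reinforce here, so Ga is clearly the higher of the two.
As > Ga: both are in period 4; the period trend gives As the larger value.
O > As: relative to As, both the across-period and down-group shifts push O's electron affinity up.
Se > O: this pair runs against the simple trend — see the exception note.
Cl > Se: relative to Se, both the across-period and down-group shifts push Cl's electron affinity up.
Note the exception: Se has a higher electron affinity than O, contrary to the simple trend — O's compact 2p subshell gives strong electron–electron repulsion on the added electron.
For reference (kJ/mol): O 141, Cl 349, Ga 29, As 78, Se 195, Sr 5.
So from lowest to highest: Sr < Ga < As < O < Se < Cl.

Sr < Ga < As < O < Se < Cl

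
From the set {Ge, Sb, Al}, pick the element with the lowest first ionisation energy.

Al

Al is in period 3, group 13; Ge is in period 4, group 14; Sb is in period 5, group 15.
Across a period the outer electron is held more tightly (higher IE₁); down a group it sits in a higher shell, more shielded, and comes off more easily.
These sit on a diagonal, where the across-period and down-group effects partly cancel.
Ge > Al: the two effects oppose for this pair; the across-period effect wins (762 vs 578 kJ/mol).
Sb > Ge: the two effects oppose for this pair; the across-period effect wins (831 vs 762 kJ/mol).
Approximate values (kJ/mol): Al 578, Ge 762, Sb 831.
The lowest first ionisation energy among these belongs to Al.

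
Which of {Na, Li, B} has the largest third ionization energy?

The third ionization energy removes an electron from the +2 ion. For each element: Na²⁺ is already 1 electron into the core; Li²⁺ is already 1 electron into the core; B²⁺ still has 1 valence electron.
Pulling an electron out of a noble-gas core costs far more than removing a remaining valence electron, so Na and Li sit at the high end of IE_3.
Approximate IE_3 values (kJ/mol): Na 6910, Li 11815, B 3660.
Putting it together, IE_3: B < Na < Li.

Li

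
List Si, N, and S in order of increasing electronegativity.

N is in period 2, group 15; Si is in period 3, group 14; S is in period 3, group 16.
Smaller atoms with higher effective nuclear charge are more electronegative.
These span different periods and groups, so the two trends combine.
S > Si: S lies to the right of Si in period 3, so the across-period effect alone puts S higher.
N > S: period and group pull opposite ways; the down-group shift dominates (3.04 vs 2.58).
Tabulated electronegativity (Pauling): N 3.04, Si 1.90, S 2.58.
So from lowest to highest: Si < S < N.

Si < S < N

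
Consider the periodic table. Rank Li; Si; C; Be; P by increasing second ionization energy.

Consider each +1 ion: Li⁺ is the bare [He] core; Si⁺ still has 3 valence electrons; C⁺ still has 3 valence electrons; Be⁺ still has 1 valence electron; P⁺ still has 4 valence electrons.
Breaking into a closed-shell core is much more expensive than removing a leftover valence electron — Li has the largest IE_2 here.
Valence configurations: Si⁺ [Ne]3s²3p¹, C⁺ [He]2s²2p¹, Be⁺ [He]2s¹, P⁺ [Ne]3s²3p².
The numbers (kJ/mol): Li 7298, Si 1577, C 2353, Be 1757, P 1907.
Overall IE_2 order: Si < Be < P < C < Li.

Si < Be < P < C < Li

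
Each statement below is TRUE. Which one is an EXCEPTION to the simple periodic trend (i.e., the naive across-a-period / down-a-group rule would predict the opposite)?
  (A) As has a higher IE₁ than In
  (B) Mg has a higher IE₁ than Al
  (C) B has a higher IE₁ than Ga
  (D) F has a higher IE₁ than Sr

The general trend: IE₁ increases across a period and decreases down a group.
(A) As (period 4, group 15) vs In (period 5, group 13): the stated order agrees with the simple trend.
(B) Mg (period 3, group 2) vs Al (period 3, group 13): the stated order contradicts the simple trend.
(C) B (period 2, group 13) vs Ga (period 4, group 13): the stated order agrees with the simple trend.
(D) F (period 2, group 17) vs Sr (period 5, group 2): the stated order agrees with the simple trend.
The exception is (B): Al's single 3p electron is easier to remove than one from Mg's filled 3s².

(B)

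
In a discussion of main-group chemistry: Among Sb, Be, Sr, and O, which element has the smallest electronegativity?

Be is in period 2, group 2; O is in period 2, group 16; Sr is in period 5, group 2; Sb is in period 5, group 15.
EN rises left→right (higher Z_eff, smaller atoms) and falls top→bottom (larger, more shielded atoms).
These span different periods and groups, so the two trends combine.
Be > Sr: they share group 2; the group trend gives Be the larger value.
Sb > Be: the two effects oppose for this pair; the across-period effect wins (2.05 vs 1.57).
O > Sb: relative to Sb, both the across-period and down-group shifts push O's electronegativity up.
Tabulated electronegativity (Pauling): Be 1.57, O 3.44, Sr 0.95, Sb 2.05.
The smallest electronegativity among these belongs to Sr.

Sr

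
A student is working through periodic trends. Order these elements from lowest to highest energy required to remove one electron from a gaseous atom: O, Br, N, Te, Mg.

Mg < Te < Br < O < N

Removing the outermost electron gets harder across a period and easier down a group.
Neither a single period nor a single group — weigh both effects.
Te > Mg: period and group pull opposite ways; the across-period shift dominates (869 vs 738 kJ/mol).
Br > Te: both effects reinforce here, so Br is clearly the higher of the two.
O > Br: the two effects oppose for this pair; the down-group effect wins (1314 vs 1140 kJ/mol).
N > O: this pair runs against the simple trend — see the exception note.
Note the exception: N has a higher first ionization energy than O, contrary to the simple trend — pairing an electron in O's 2p⁴ costs repulsion energy, so O ionizes more easily than half-filled N (2p³).
Tabulated first ionization energy (kJ/mol): N 1402, O 1314, Mg 738, Br 1140, Te 869.
So from lowest to highest: Mg < Te < Br < O < N.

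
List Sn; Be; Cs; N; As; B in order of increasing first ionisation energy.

Be is in period 2, group 2; B is in period 2, group 13; N is in period 2, group 15; As is in period 4, group 15; Sn is in period 5, group 14; Cs is in period 6, group 1.
Removing the outermost electron gets harder across a period and easier down a group.
Here both period and group differ, so the two effects have to be weighed against each other.
Sn > Cs: relative to Cs, both the across-period and down-group shifts push Sn's first ionization energy up.
B > Sn: the two effects oppose for this pair; the down-group effect wins (801 vs 709 kJ/mol).
Be > B: this pair runs against the simple trend — see the exception note.
As > Be: the two effects oppose for this pair; the across-period effect wins (947 vs 900 kJ/mol).
N > As: they share group 15; the group trend gives N the larger value.
Note the exception: Be has a higher first ionization energy than B, contrary to the simple trend — removing B's lone 2p electron is easier than breaking Be's filled 2s².
For reference (kJ/mol): Be 900, B 801, N 1402, As 947, Sn 709, Cs 376.
So from lowest to highest: Cs < Sn < B < Be < As < N.

Cs < Sn < B < Be < As < N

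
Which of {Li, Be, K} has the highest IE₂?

Li

IE_2 is the cost of taking one more electron from the +1 cation: Li⁺ is the bare [He] core; Be⁺ still has 1 valence electron; K⁺ is the bare [Ar] core.
Breaking into a closed-shell core is much more expensive than removing a leftover valence electron — K and Li have the largest IE_2 here.
The numbers (kJ/mol): Li 7298, Be 1757, K 3052.
Overall IE_2 order: Be < K < Li.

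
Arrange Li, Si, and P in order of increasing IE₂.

Si < P < Li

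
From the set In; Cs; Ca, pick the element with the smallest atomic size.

In

Ca is in period 4, group 2; In is in period 5, group 13; Cs is in period 6, group 1.
Radius decreases left→right (rising Z_eff, same n) and increases top→bottom (higher n).
Here both period and group differ, so the two effects have to be weighed against each other.
Ca > In: the two effects oppose for this pair; the across-period effect wins (171 vs 142 pm).
Cs > Ca: relative to Ca, both the across-period and down-group shifts push Cs's atomic radius up.
For reference (pm): Ca 171, In 142, Cs 232.
The smallest atomic size among these belongs to In.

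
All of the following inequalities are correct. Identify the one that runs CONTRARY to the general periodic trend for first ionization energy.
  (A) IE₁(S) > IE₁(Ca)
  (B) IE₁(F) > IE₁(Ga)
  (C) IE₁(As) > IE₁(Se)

(C)

The general trend: first ionization energy increases across a period and decreases down a group.
(A) S (period 3, group 16) vs Ca (period 4, group 2): the stated order agrees with the simple trend.
(B) F (period 2, group 17) vs Ga (period 4, group 13): the stated order agrees with the simple trend.
(C) As (period 4, group 15) vs Se (period 4, group 16): the stated order contradicts the simple trend.
The exception is (C): Se (4p⁴) ionizes more easily than half-filled As (4p³).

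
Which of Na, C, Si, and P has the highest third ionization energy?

Na

The third ionization energy removes an electron from the +2 ion. For each element: Na²⁺ is already 1 electron into the core; C²⁺ still has 2 valence electrons; Si²⁺ still has 2 valence electrons; P²⁺ still has 3 valence electrons.
Pulling an electron out of a noble-gas core costs far more than removing a remaining valence electron, so Na sits at the high end of IE_3.
Valence configurations: C²⁺ [He]2s², Si²⁺ [Ne]3s², P²⁺ [Ne]3s²3p¹.
P²⁺ loses a lone 3p electron whereas Si²⁺ must break into a filled 3s² pair, so IE_3(Si) > IE_3(P) even though P has the higher nuclear charge.
Approximate IE_3 values (kJ/mol): Na 6910, C 4620, Si 3232, P 2914.
Putting it together, IE_3: P < Si < C < Na.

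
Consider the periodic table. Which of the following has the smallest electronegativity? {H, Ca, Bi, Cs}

Cs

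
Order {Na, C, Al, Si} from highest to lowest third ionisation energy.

Na, C, Si, Al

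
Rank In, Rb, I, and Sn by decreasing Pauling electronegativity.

I > Sn > In > Rb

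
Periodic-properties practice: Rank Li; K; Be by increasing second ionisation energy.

The second ionization energy removes an electron from the +1 ion. For each element: Li⁺ is the bare [He] core; K⁺ is the bare [Ar] core; Be⁺ still has 1 valence electron.
Pulling an electron out of a noble-gas core costs far more than removing a remaining valence electron, so K and Li sit at the high end of IE_2.
The numbers (kJ/mol): Li 7298, K 3052, Be 1757.
So the second ionization energies run Be < K < Li.

Be < K < Li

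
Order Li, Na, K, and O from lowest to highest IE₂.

K < O < Na < Li

Consider each +1 ion: Li⁺ is the bare [He] core; Na⁺ is the bare [Ne] core; K⁺ is the bare [Ar] core; O⁺ still has 5 valence electrons.
Usually core removal costs more than valence removal, but here the competition is close: a tightly held n=2 valence electron can cost more to remove than an n=3 core electron, so the actual values have to decide it.
The numbers (kJ/mol): Li 7298, Na 4562, K 3052, O 3388.
So the second ionization energies run K < O < Na < Li.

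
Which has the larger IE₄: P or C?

C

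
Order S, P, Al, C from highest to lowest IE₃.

IE_3 is the cost of taking one more electron from the +2 cation: S²⁺ still has 4 valence electrons; P²⁺ still has 3 valence electrons; Al²⁺ still has 1 valence electron; C²⁺ still has 2 valence electrons.
All are still removing valence electrons, so compare the +2 ions as you would atoms: IE_3 generally rises across a period (higher Z_eff) and falls down a group (larger shell), subject to the usual subshell exceptions.
Valence configurations: S²⁺ [Ne]3s²3p², P²⁺ [Ne]3s²3p¹, Al²⁺ [Ne]3s¹, C²⁺ [He]2s².
Approximate IE_3 values (kJ/mol): S 3357, P 2914, Al 2745, C 4620.
So the third ionization energies run Al < P < S < C.

C > S > P > Al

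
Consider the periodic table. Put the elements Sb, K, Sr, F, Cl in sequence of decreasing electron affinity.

Cl > F > Sb > K > Sr

F is in period 2, group 17; Cl is in period 3, group 17; K is in period 4, group 1; Sr is in period 5, group 2; Sb is in period 5, group 15.
EA tends to increase across a period and decrease down a group, though the pattern is less regular than for IE or radius.
Here both period and group differ, so the two effects have to be weighed against each other.
K > Sr: the two effects oppose for this pair; the down-group effect wins (48 vs 5 kJ/mol).
Sb > K: the two effects oppose for this pair; the across-period effect wins (103 vs 48 kJ/mol).
F > Sb: relative to Sb, both the across-period and down-group shifts push F's electron affinity up.
Cl > F: this pair runs against the simple trend — see the exception note.
Note the exception: Cl has a higher electron affinity than F, contrary to the simple trend — F's small 2p subshell makes the incoming electron feel strong e⁻–e⁻ repulsion, so Cl actually releases more energy on gaining an electron.
Approximate values (kJ/mol): F 328, Cl 349, K 48, Sr 5, Sb 103.
So from highest to lowest: Cl > F > Sb > K > Sr.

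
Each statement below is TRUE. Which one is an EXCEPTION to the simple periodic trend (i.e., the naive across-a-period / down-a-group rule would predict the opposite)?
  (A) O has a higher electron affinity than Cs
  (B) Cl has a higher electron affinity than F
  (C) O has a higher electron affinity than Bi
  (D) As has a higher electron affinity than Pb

(B)

The general trend: electron affinity increases across a period and decreases down a group.
(A) O (period 2, group 16) vs Cs (period 6, group 1): the stated order agrees with the simple trend.
(B) Cl (period 3, group 17) vs F (period 2, group 17): the stated order contradicts the simple trend.
(C) O (period 2, group 16) vs Bi (period 6, group 15): the stated order agrees with the simple trend.
(D) As (period 4, group 15) vs Pb (period 6, group 14): the stated order agrees with the simple trend.
The exception is (B): F's small 2p subshell makes the incoming electron feel strong e⁻–e⁻ repulsion, so Cl actually releases more energy on gaining an electron.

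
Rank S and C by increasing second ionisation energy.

S < C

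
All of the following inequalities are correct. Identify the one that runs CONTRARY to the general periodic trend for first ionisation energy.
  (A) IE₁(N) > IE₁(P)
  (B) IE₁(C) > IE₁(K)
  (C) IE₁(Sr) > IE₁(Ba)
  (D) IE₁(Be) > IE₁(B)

(D)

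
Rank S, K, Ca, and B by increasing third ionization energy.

The third ionization energy removes an electron from the +2 ion. For each element: S²⁺ still has 4 valence electrons; K²⁺ is already 1 electron into the core; Ca²⁺ is the bare [Ar] core; B²⁺ still has 1 valence electron.
Breaking into a closed-shell core is much more expensive than removing a leftover valence electron — K and Ca have the largest IE_3 here.
Valence configurations: S²⁺ [Ne]3s²3p², B²⁺ [He]2s¹.
Approximate IE_3 values (kJ/mol): S 3357, K 4420, Ca 4912, B 3660.
Overall IE_3 order: S < B < K < Ca.

S < B < K < Ca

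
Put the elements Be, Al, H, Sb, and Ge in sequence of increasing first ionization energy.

Al, Ge, Sb, Be, H

H is in period 1, group 1; Be is in period 2, group 2; Al is in period 3, group 13; Ge is in period 4, group 14; Sb is in period 5, group 15.
First ionization energy rises across a period (greater Z_eff holds electrons more tightly) and falls down a group (valence electrons are farther from the nucleus).
These sit on a diagonal, where the across-period and down-group effects partly cancel.
Ge > Al: the two effects oppose for this pair; the across-period effect wins (762 vs 578 kJ/mol).
Sb > Ge: period and group pull opposite ways; the across-period shift dominates (831 vs 762 kJ/mol).
Be > Sb: period and group pull opposite ways; the down-group shift dominates (900 vs 831 kJ/mol).
H > Be: the two effects oppose for this pair; the down-group effect wins (1312 vs 900 kJ/mol).
For reference (kJ/mol): H 1312, Be 900, Al 578, Ge 762, Sb 831.
So from lowest to highest: Al < Ge < Sb < Be < H.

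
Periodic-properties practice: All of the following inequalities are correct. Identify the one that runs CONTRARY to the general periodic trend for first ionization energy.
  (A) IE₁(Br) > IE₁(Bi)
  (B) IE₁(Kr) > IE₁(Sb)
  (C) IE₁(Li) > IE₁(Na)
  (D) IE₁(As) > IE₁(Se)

The general trend: first ionization energy increases across a period and decreases down a group.
(A) Br (period 4, group 17) vs Bi (period 6, group 15): the stated order agrees with the simple trend.
(B) Kr (period 4, group 18) vs Sb (period 5, group 15): the stated order agrees with the simple trend.
(C) Li (period 2, group 1) vs Na (period 3, group 1): the stated order agrees with the simple trend.
(D) As (period 4, group 15) vs Se (period 4, group 16): the stated order contradicts the simple trend.
The exception is (D): Se (4p⁴) ionizes more easily than half-filled As (4p³).

(D)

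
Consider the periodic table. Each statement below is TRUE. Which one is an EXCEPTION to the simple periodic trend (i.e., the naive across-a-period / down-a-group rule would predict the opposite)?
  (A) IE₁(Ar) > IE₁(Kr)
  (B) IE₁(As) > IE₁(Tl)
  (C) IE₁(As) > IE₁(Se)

(C)

The general trend: first ionization energy increases across a period and decreases down a group.
(A) Ar (period 3, group 18) vs Kr (period 4, group 18): the stated order agrees with the simple trend.
(B) As (period 4, group 15) vs Tl (period 6, group 13): the stated order agrees with the simple trend.
(C) As (period 4, group 15) vs Se (period 4, group 16): the stated order contradicts the simple trend.
The exception is (C): Se (4p⁴) ionizes more easily than half-filled As (4p³).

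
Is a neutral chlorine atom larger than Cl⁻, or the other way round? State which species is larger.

Forming Cl⁻ adds 1 electron to Cl. More electron–electron repulsion in the same shell, with unchanged nuclear charge, lets the cloud expand.
An anion is larger than its parent atom: Cl⁻ > Cl.

Cl⁻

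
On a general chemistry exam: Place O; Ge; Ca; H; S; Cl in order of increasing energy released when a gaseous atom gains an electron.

H is in period 1, group 1; O is in period 2, group 16; S is in period 3, group 16; Cl is in period 3, group 17; Ca is in period 4, group 2; Ge is in period 4, group 14.
EA tends to increase across a period and decrease down a group, though the pattern is less regular than for IE or radius.
These span different periods and groups, so the two trends combine.
H > Ca: the two effects oppose for this pair; the down-group effect wins (73 vs 2 kJ/mol).
Ge > H: the two effects oppose for this pair; the across-period effect wins (119 vs 73 kJ/mol).
O > Ge: relative to Ge, both the across-period and down-group shifts push O's electron affinity up.
S > O: this pair runs against the simple trend — see the exception note.
Cl > S: Cl lies to the right of S in period 3, so the across-period effect alone puts Cl higher.
Note the exception: S has a higher electron affinity than O, contrary to the simple trend — the compact 2p subshell of O repels the added electron more than S's larger 3p does.
Tabulated electron affinity (kJ/mol): H 73, O 141, S 200, Cl 349, Ca 2, Ge 119.
So from lowest to highest: Ca < H < Ge < O < S < Cl.

Ca < H < Ge < O < S < Cl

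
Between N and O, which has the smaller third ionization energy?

The third ionization energy removes an electron from the +2 ion. For each element: N²⁺ still has 3 valence electrons; O²⁺ still has 4 valence electrons.
All are still removing valence electrons, so compare the +2 ions as you would atoms: IE_3 generally rises across a period (higher Z_eff) and falls down a group (larger shell), subject to the usual subshell exceptions.
Valence configurations: N²⁺ [He]2s²2p¹, O²⁺ [He]2s²2p².
The numbers (kJ/mol): N 4578, O 5300.
So the third ionization energies run N < O.

N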